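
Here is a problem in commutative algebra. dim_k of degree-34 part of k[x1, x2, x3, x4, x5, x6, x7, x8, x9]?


C(d+n-1,n-1)=C(42,8)=118030185


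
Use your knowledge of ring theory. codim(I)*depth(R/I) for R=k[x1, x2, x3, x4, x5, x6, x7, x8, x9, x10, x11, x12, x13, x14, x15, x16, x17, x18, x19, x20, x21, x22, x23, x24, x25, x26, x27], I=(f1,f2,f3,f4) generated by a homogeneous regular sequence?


codim=4, depth=dim(R/I)=27-4=23
Product=4*23=92


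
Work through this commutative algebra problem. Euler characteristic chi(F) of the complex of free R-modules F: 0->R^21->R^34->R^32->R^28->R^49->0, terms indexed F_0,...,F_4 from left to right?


chi = sum (-1)^i * rank:
(-1)^0*21=21
(-1)^1*34=-34
(-1)^2*32=32
(-1)^3*28=-28
(-1)^4*49=49
chi=40


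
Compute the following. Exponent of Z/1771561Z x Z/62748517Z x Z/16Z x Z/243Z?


Exponent = lcm of the cyclic orders; pairwise coprime => product.
11^6*13^7*2^4*3^5=1771561*62748517*16*243=432201065641343856


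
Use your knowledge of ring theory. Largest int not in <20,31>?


gcd(20,31)=1 => F=ab-a-b=20*31-20-31=620-51=569


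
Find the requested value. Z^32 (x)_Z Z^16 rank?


rank(M(x)N) = rank(M)*rank(N)
32*16 = 512


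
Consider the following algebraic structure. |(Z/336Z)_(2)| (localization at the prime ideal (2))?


2-primary part: 336=2^4*21
Size=2^4=16


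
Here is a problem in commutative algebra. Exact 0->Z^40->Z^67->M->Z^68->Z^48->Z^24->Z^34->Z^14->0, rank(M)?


Alt sum=0:
(-1)^0*40 + (-1)^1*67 + (-1)^2*? + (-1)^3*68 + (-1)^4*48 + (-1)^5*24 + (-1)^6*34 + (-1)^7*14=0
rank(M)=51


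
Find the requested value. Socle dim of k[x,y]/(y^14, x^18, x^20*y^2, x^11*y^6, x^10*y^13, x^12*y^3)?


Socle = ann(m) = span of standard monomials u with x*u, y*u in I (staircase corners).
Redundant generators: x^20*y^2
Minimal generators: x^18, x^12*y^3, x^11*y^6, x^10*y^13, y^14
Corners: x^9y^13, x^10y^12, x^11y^5, x^17y^2
Socle dim=4


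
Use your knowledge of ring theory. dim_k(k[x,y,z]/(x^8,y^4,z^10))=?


Basis: x^iy^jz^k, i<8,j<4,k<10
8*4*10=320


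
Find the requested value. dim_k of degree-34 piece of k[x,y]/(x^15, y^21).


k[x,y], I = (x^15, y^21), d = 34
Need i < 15 and d-i < 21.
Range: 14 <= i <= 14.
H(34) = 1


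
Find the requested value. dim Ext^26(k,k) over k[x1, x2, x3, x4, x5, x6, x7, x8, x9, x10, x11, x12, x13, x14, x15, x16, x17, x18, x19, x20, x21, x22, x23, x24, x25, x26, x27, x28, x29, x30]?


C(n,i)=C(30,26)=27405


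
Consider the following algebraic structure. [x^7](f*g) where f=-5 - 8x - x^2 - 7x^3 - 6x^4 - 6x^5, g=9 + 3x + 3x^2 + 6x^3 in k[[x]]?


[x^7] = sum a_i*b_j, i+j=7
  -6*6=-36
  -6*3=-18
Sum=-54


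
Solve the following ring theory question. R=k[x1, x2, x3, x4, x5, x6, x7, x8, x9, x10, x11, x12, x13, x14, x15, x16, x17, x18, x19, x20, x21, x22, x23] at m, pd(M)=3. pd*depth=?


pd+depth=23
depth=23-3=20
pd*depth=3*20=60


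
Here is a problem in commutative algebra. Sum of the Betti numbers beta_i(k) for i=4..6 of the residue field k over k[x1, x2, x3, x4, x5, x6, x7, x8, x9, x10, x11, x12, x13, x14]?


Koszul resolution: beta_i(k)=C(n,i), n=14
C(14,4)=1001, C(14,5)=2002, C(14,6)=3003
Sum=6006


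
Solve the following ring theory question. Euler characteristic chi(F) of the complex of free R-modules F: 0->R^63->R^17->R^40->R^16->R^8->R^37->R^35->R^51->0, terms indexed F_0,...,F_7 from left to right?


chi = sum (-1)^i * rank:
(-1)^0*63=63
(-1)^1*17=-17
(-1)^2*40=40
(-1)^3*16=-16
(-1)^4*8=8
(-1)^5*37=-37
(-1)^6*35=35
(-1)^7*51=-51
chi=25


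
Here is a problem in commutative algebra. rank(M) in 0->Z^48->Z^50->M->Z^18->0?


Alt sum=0:
(-1)^0*48 + (-1)^1*50 + (-1)^2*? + (-1)^3*18=0
rank(M)=20


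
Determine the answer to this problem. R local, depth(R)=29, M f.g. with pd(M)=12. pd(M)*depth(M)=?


pd+depth=29
depth=29-12=17
pd*depth=12*17=204


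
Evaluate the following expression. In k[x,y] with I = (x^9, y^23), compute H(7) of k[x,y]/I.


k[x,y], I = (x^9, y^23), d = 7
Need i < 9 and d-i < 23.
Range: 0 <= i <= 7.
H(7) = 8


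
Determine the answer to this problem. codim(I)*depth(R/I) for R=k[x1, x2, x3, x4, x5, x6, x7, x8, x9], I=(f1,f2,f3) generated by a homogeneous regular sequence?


codim=3, depth=dim(R/I)=9-3=6
Product=3*6=18


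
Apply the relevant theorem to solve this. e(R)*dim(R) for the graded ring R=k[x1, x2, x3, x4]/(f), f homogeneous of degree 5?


e(R)=deg(f)=5, dim(R)=4-1=3
e*dim=5*3=15


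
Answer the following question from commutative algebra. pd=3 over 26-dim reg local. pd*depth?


pd+depth=26
depth=26-3=23
pd*depth=3*23=69


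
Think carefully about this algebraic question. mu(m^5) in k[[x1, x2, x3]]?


C(n+d-1,d)=C(7,5)=21


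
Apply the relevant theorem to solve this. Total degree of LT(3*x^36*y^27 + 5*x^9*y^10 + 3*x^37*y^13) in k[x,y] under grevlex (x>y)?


LT: 3*x^36*y^27
deg_x=36, deg_y=27
Total=36+27=63


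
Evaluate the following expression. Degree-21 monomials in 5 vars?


C(d+n-1,n-1)=C(25,4)=12650


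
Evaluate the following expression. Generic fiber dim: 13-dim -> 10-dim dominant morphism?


dim(fiber)=dim(X)-dim(Y)=13-10=3


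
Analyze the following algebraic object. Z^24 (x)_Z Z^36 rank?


rank(M(x)N) = rank(M)*rank(N)
24*36 = 864


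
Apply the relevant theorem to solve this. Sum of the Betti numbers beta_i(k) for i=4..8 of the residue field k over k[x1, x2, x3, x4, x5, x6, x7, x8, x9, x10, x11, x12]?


Koszul resolution: beta_i(k)=C(n,i), n=12
C(12,4)=495, C(12,5)=792, C(12,6)=924, C(12,7)=792, C(12,8)=495
Sum=3498


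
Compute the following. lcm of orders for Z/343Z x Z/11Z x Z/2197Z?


Exponent = lcm of the cyclic orders; pairwise coprime => product.
7^3*11^1*13^3=343*11*2197=8289281


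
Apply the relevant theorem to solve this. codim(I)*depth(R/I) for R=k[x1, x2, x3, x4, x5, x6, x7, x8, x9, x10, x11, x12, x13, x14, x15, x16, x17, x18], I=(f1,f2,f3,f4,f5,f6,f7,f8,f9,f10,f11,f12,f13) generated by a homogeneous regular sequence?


codim=13, depth=dim(R/I)=18-13=5
Product=13*5=65


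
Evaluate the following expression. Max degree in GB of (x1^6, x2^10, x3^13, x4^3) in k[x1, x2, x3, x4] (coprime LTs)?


Pure powers, coprime LTs => already GB.
Degrees: 6, 10, 13, 3
Max=13


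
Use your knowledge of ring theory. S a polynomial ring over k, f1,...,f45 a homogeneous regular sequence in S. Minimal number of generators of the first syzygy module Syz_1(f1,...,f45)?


Regular sequence => Koszul complex is the minimal free resolution.
Syz_1 minimally generated by Koszul relations f_i*e_j - f_j*e_i (i<j): mu(Syz_1) = beta_2 = C(m,2) = m(m-1)/2
m=45
45*44/2 = 990


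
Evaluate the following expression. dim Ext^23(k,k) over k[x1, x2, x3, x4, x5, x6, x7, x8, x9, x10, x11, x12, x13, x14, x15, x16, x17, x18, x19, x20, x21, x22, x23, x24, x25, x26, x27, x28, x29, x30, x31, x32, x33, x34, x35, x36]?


C(n,i)=C(36,23)=2310789600


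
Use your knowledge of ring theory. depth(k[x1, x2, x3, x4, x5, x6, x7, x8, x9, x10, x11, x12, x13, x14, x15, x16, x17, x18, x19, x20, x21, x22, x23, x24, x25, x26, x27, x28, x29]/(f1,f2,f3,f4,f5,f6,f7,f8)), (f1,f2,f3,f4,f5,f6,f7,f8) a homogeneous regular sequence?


depth(R)=29
depth(R/I)=29-8=21


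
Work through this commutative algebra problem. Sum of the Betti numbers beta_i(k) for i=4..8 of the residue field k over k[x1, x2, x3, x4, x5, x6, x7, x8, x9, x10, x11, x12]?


Koszul resolution: beta_i(k)=C(n,i), n=12
C(12,4)=495, C(12,5)=792, C(12,6)=924, C(12,7)=792, C(12,8)=495
Sum=3498


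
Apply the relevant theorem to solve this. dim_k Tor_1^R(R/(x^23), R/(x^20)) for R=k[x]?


Tor_1(R/I,R/J)=(I cap J)/IJ=(x^23)/(x^43)
dim=43-23=min(23,20)=20


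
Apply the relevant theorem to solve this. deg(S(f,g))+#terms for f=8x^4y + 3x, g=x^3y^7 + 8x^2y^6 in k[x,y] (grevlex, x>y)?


LT(f)=8x^4y, LT(g)=x^3y^7
lcm(LM)=x^4y^7
S(f,g) (scaled by 8 to clear denominators) = y^6*f - 8x*g = -64x^3y^6 + 3xy^6
2 terms, deg 9.
9+2=11


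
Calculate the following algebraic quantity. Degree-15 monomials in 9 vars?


C(d+n-1,n-1)=C(23,8)=490314


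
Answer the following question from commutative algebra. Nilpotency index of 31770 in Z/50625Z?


31770^k mod 50625:
k=1: 31770
k=2: 22275
k=3: 40500
k=4: 0
First zero at k = 4


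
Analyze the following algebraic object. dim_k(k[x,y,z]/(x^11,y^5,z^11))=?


Basis: x^iy^jz^k, i<11,j<5,k<11
11*5*11=605


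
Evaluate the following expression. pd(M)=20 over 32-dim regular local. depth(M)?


pd+depth=depth(R)=32
depth=32-20=12


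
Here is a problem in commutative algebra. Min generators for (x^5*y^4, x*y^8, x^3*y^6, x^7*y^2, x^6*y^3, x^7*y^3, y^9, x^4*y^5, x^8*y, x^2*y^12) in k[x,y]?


Remove redundant (divisible by others).
x^7*y^3 redundant.
x^2*y^12 redundant.
Min: x^8*y, x^7*y^2, x^6*y^3, x^5*y^4, x^4*y^5, x^3*y^6, x*y^8, y^9
Count=8


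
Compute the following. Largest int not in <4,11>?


gcd(4,11)=1 => F=ab-a-b=4*11-4-11=44-15=29


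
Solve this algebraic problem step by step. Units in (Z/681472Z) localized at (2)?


Local ring = Z/512Z.
phi(512) = 2^8*(2-1) = 256


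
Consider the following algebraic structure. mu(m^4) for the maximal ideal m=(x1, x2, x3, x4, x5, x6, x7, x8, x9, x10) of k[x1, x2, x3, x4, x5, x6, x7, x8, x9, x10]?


Graded Nakayama: mu(m^d) = dim_k (m^d/m^(d+1)) = #degree-4 monomials in 10 vars
C(n+d-1,d)=C(13,4)=715


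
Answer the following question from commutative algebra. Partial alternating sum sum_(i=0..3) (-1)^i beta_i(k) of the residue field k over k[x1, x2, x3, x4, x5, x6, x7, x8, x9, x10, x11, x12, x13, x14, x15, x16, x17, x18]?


Koszul resolution: beta_i(k)=C(n,i), n=18
sum_(i=0..p) (-1)^i C(n,i) = (-1)^p C(n-1,p)
(-1)^3*C(17,3) = (-1)^3*680 = -680


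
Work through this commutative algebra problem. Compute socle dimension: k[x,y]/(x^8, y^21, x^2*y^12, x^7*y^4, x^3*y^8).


Socle = ann(m) = span of standard monomials u with x*u, y*u in I (staircase corners).
Minimal generators: x^8, x^7*y^4, x^3*y^8, x^2*y^12, y^21
Corners: xy^20, x^2y^11, x^6y^7, x^7y^3
Socle dim=4


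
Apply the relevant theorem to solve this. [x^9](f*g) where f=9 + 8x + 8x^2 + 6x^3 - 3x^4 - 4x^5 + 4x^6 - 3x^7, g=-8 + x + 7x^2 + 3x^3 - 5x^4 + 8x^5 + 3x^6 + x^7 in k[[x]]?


[x^9] = sum a_i*b_j, i+j=9
  8*1=8
  6*3=18
  -3*8=-24
  -4*-5=20
  4*3=12
  -3*7=-21
Sum=13


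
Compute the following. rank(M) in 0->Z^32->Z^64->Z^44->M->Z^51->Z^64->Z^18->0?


Alt sum=0:
(-1)^0*32 + (-1)^1*64 + (-1)^2*44 + (-1)^3*? + (-1)^4*51 + (-1)^5*64 + (-1)^6*18=0
rank(M)=17


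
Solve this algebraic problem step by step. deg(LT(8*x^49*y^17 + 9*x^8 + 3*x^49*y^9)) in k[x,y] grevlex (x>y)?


LT: 8*x^49*y^17
deg_x=49, deg_y=17
Total=49+17=66


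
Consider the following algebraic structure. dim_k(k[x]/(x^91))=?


Basis: 1,x,...,x^90
dim=91


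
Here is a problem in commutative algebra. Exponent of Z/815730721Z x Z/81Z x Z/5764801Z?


Exponent = lcm of the cyclic orders; pairwise coprime => product.
13^8*3^4*7^8=815730721*81*5764801=380904547368273201


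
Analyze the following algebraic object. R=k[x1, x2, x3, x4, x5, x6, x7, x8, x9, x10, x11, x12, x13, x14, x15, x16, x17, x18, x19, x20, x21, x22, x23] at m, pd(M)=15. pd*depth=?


pd+depth=23
depth=23-15=8
pd*depth=15*8=120


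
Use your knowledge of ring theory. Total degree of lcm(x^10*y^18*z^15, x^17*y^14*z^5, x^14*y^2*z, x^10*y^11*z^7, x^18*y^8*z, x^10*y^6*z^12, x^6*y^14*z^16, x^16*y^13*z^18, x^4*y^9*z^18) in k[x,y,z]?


lcm = componentwise max:
x: max(10,17,14,10,18,10,6,16,4)=18
y: max(18,14,2,11,8,6,14,13,9)=18
z: max(15,5,1,7,1,12,16,18,18)=18
Total=18+18+18=54


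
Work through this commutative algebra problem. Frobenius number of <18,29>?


gcd(18,29)=1 => F=ab-a-b=18*29-18-29=522-47=475


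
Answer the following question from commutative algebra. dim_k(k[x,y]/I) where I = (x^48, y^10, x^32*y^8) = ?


k[x,y]/I, I = (x^48, y^10, x^32*y^8)
Rect: 48x10=480. Corner: (48-32)x(10-8)=32.
dim = 480-32 = 448


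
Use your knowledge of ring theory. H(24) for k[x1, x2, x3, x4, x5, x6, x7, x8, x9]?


C(d+n-1,n-1)=C(32,8)=10518300


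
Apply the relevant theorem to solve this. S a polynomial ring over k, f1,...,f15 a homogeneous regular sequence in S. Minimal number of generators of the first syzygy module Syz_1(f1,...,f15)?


Regular sequence => Koszul complex is the minimal free resolution.
Syz_1 minimally generated by Koszul relations f_i*e_j - f_j*e_i (i<j): mu(Syz_1) = beta_2 = C(m,2) = m(m-1)/2
m=15
15*14/2 = 105


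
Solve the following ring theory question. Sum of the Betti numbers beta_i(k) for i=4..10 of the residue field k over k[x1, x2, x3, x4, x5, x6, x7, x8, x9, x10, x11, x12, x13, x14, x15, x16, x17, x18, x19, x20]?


Koszul resolution: beta_i(k)=C(n,i), n=20
C(20,4)=4845, C(20,5)=15504, C(20,6)=38760, C(20,7)=77520, C(20,8)=125970, C(20,9)=167960, C(20,10)=184756
Sum=615315


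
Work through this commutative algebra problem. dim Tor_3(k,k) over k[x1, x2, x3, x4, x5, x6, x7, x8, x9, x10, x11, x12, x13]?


Koszul: C(n,i)=C(13,3)=286


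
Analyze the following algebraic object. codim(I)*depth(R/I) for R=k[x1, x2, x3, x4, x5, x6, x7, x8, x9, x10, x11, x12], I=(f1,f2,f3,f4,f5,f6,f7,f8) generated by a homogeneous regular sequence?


codim=8, depth=dim(R/I)=12-8=4
Product=8*4=32


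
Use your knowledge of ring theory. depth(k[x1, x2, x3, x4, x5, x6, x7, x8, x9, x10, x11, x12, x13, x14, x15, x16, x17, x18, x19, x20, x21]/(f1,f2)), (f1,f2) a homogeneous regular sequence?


depth(R)=21
depth(R/I)=21-2=19


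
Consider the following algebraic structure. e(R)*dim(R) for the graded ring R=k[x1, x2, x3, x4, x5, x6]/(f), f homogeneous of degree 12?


e(R)=deg(f)=12, dim(R)=6-1=5
e*dim=12*5=60


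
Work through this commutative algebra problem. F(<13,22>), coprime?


gcd(13,22)=1 => F=ab-a-b=13*22-13-22=286-35=251


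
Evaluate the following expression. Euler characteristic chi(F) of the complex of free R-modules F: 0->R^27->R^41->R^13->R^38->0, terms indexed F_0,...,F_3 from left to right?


chi = sum (-1)^i * rank:
(-1)^0*27=27
(-1)^1*41=-41
(-1)^2*13=13
(-1)^3*38=-38
chi=-39


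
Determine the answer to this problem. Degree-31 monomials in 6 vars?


C(d+n-1,n-1)=C(36,5)=376992


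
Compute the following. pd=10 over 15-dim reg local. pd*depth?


pd+depth=15
depth=15-10=5
pd*depth=10*5=50


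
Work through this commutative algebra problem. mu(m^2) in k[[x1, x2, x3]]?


C(n+d-1,d)=C(4,2)=6


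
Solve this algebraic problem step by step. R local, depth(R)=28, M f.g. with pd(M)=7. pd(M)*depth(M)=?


pd+depth=28
depth=28-7=21
pd*depth=7*21=147


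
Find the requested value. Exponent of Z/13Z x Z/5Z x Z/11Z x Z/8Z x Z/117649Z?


Exponent = lcm of the cyclic orders; pairwise coprime => product.
13^1*5^1*11^1*2^3*7^6=13*5*11*8*117649=672952280


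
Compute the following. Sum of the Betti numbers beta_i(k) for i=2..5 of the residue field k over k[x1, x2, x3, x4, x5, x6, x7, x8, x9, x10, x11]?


Koszul resolution: beta_i(k)=C(n,i), n=11
C(11,2)=55, C(11,3)=165, C(11,4)=330, C(11,5)=462
Sum=1012


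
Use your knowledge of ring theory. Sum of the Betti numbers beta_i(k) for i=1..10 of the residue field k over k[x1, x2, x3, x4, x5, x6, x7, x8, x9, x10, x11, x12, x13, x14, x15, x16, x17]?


Koszul resolution: beta_i(k)=C(n,i), n=17
C(17,1)=17, C(17,2)=136, C(17,3)=680, C(17,4)=2380, C(17,5)=6188, C(17,6)=12376, C(17,7)=19448, C(17,8)=24310, C(17,9)=24310, C(17,10)=19448
Sum=109293


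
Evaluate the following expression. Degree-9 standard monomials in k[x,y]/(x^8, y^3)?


k[x,y], I = (x^8, y^3), d = 9
Need i < 8 and d-i < 3.
Range: 7 <= i <= 7.
H(9) = 1


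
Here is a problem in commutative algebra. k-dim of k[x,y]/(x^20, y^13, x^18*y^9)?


k[x,y]/I, I = (x^20, y^13, x^18*y^9)
Rect: 20x13=260. Corner: (20-18)x(13-9)=8.
dim = 260-8 = 252


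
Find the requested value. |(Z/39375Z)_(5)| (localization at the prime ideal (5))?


5-primary part: 39375=5^4*63
Size=5^4=625


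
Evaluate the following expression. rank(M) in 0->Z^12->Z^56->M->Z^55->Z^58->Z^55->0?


Alt sum=0:
(-1)^0*12 + (-1)^1*56 + (-1)^2*? + (-1)^3*55 + (-1)^4*58 + (-1)^5*55=0
rank(M)=96


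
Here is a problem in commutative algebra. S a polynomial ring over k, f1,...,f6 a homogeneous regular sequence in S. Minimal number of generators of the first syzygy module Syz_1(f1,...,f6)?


Regular sequence => Koszul complex is the minimal free resolution.
Syz_1 minimally generated by Koszul relations f_i*e_j - f_j*e_i (i<j): mu(Syz_1) = beta_2 = C(m,2) = m(m-1)/2
m=6
6*5/2 = 15


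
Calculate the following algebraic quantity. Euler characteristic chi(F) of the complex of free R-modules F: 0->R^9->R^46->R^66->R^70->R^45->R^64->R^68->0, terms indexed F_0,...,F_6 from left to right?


chi = sum (-1)^i * rank:
(-1)^0*9=9
(-1)^1*46=-46
(-1)^2*66=66
(-1)^3*70=-70
(-1)^4*45=45
(-1)^5*64=-64
(-1)^6*68=68
chi=8


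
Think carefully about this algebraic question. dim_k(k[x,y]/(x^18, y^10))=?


Basis: x^i*y^j, i<18, j<10
18*10=180


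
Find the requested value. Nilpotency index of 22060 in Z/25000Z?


22060^k mod 25000:
k=1: 22060
k=2: 18600
k=3: 16000
k=4: 10000
k=5: 0
First zero at k = 5


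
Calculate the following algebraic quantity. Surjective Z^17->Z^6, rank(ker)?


rank(ker) = 17-6 = 11


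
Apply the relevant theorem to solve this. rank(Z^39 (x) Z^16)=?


rank(M(x)N) = rank(M)*rank(N)
39*16 = 624


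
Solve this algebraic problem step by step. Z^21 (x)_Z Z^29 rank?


rank(M(x)N) = rank(M)*rank(N)
21*29 = 609


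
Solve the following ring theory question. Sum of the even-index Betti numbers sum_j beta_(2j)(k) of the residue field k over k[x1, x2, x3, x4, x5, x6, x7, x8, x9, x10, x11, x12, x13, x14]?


Koszul resolution: beta_i(k)=C(n,i), n=14
sum_even C(14,i) = 2^(n-1) = 2^13 = 8192


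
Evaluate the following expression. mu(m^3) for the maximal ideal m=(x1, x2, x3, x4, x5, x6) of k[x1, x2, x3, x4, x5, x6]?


Graded Nakayama: mu(m^d) = dim_k (m^d/m^(d+1)) = #degree-3 monomials in 6 vars
C(n+d-1,d)=C(8,3)=56


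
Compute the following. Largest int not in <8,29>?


gcd(8,29)=1 => F=ab-a-b=8*29-8-29=232-37=195


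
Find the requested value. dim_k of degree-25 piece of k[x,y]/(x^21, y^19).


k[x,y], I = (x^21, y^19), d = 25
Need i < 21 and d-i < 19.
Range: 7 <= i <= 20.
H(25) = 14


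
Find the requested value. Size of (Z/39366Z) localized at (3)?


3-primary part: 39366=3^9*2
Size=3^9=19683


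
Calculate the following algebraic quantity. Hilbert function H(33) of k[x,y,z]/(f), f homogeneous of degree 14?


C(35,2)-C(21,2)=595-210=385


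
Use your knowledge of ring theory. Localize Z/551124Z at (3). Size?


3-primary part: 551124=3^9*28
Size=3^9=19683


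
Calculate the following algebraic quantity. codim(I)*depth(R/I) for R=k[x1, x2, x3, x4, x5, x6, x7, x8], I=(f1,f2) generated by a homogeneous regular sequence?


codim=2, depth=dim(R/I)=8-2=6
Product=2*6=12


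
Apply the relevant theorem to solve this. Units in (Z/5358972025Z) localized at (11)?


Local ring = Z/214358881Z.
phi(214358881) = 11^7*(11-1) = 194871710


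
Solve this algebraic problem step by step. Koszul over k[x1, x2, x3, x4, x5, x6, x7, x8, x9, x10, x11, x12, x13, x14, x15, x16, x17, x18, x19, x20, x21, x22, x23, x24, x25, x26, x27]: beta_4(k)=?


C(n,i)=C(27,4)=17550


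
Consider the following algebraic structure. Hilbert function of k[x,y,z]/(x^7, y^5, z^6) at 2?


Need i<7, j<5, k<6 with i+j+k=2.
For each i, j ranges over max(0,2-i-5)..min(4,2-i):
  i=0: j in [0,2] -> 3
  i=1: j in [0,1] -> 2
  i=2: j in [0,0] -> 1
H(2) = 3+2+1 = 6


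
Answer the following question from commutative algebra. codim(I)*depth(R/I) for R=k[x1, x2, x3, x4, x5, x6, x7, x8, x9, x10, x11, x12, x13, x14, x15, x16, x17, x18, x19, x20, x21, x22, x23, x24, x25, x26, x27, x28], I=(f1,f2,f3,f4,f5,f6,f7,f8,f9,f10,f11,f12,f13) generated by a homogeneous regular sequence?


codim=13, depth=dim(R/I)=28-13=15
Product=13*15=195


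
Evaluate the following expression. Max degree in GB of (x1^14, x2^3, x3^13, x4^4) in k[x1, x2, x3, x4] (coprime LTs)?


Pure powers, coprime LTs => already GB.
Degrees: 14, 3, 13, 4
Max=14


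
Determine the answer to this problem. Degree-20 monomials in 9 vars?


C(d+n-1,n-1)=C(28,8)=3108105


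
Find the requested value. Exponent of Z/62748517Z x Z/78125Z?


Exponent = lcm of the cyclic orders; pairwise coprime => product.
13^7*5^7=62748517*78125=4902227890625


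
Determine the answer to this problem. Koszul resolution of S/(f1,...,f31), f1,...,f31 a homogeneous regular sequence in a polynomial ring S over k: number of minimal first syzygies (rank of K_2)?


Regular sequence => Koszul complex is the minimal free resolution.
Syz_1 minimally generated by Koszul relations f_i*e_j - f_j*e_i (i<j): mu(Syz_1) = beta_2 = C(m,2) = m(m-1)/2
m=31
31*30/2 = 465


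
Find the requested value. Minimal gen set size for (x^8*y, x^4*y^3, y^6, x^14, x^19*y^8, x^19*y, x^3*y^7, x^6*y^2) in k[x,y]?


Remove redundant (divisible by others).
x^3*y^7 redundant.
x^19*y redundant.
x^19*y^8 redundant.
Min: x^14, x^8*y, x^6*y^2, x^4*y^3, y^6
Count=5


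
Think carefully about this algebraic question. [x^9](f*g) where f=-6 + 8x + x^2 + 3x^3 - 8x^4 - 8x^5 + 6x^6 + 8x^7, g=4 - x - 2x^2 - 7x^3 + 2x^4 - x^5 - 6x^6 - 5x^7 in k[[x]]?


[x^9] = sum a_i*b_j, i+j=9
  1*-5=-5
  3*-6=-18
  -8*-1=8
  -8*2=-16
  6*-7=-42
  8*-2=-16
Sum=-89


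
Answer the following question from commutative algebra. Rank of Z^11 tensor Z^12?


rank(M(x)N) = rank(M)*rank(N)
11*12 = 132


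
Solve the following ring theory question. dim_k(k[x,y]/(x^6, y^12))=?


Basis: x^i*y^j, i<6, j<12
6*12=72


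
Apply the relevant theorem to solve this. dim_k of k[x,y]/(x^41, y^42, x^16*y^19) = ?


k[x,y]/I, I = (x^41, y^42, x^16*y^19)
Rect: 41x42=1722. Corner: (41-16)x(42-19)=575.
dim = 1722-575 = 1147


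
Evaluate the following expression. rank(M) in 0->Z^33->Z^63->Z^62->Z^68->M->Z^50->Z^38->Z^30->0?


Alt sum=0:
(-1)^0*33 + (-1)^1*63 + (-1)^2*62 + (-1)^3*68 + (-1)^4*? + (-1)^5*50 + (-1)^6*38 + (-1)^7*30=0
rank(M)=78


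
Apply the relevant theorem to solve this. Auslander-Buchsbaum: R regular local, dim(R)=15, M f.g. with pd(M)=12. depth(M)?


pd+depth=depth(R)=15
depth=15-12=3


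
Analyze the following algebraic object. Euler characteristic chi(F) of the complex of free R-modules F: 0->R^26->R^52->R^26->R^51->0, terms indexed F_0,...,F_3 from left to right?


chi = sum (-1)^i * rank:
(-1)^0*26=26
(-1)^1*52=-52
(-1)^2*26=26
(-1)^3*51=-51
chi=-51


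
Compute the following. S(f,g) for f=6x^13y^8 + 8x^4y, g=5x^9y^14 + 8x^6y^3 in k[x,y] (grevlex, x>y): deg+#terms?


LT(f)=6x^13y^8, LT(g)=5x^9y^14
lcm(LM)=x^13y^14
S(f,g) (scaled by 30 to clear denominators) = 5y^6*f - 6x^4*g = -48x^10y^3 + 40x^4y^7
2 terms, deg 13.
13+2=15


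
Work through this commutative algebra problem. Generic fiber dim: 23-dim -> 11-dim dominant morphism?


dim(fiber)=dim(X)-dim(Y)=23-11=12


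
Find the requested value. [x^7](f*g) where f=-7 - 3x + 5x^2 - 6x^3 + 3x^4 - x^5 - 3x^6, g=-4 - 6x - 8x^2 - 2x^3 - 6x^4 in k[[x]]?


[x^7] = sum a_i*b_j, i+j=7
  -6*-6=36
  3*-2=-6
  -1*-8=8
  -3*-6=18
Sum=56


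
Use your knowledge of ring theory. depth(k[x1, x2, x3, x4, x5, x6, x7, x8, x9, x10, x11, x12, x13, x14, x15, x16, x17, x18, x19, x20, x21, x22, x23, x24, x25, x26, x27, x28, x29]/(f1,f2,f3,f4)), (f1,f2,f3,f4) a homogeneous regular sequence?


depth(R)=29
depth(R/I)=29-4=25


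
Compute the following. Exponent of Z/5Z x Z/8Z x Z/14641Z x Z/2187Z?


Exponent = lcm of the cyclic orders; pairwise coprime => product.
5^1*2^3*11^4*3^7=5*8*14641*2187=1280794680


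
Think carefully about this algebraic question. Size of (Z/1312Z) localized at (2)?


2-primary part: 1312=2^5*41
Size=2^5=32


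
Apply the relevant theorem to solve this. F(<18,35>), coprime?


gcd(18,35)=1 => F=ab-a-b=18*35-18-35=630-53=577


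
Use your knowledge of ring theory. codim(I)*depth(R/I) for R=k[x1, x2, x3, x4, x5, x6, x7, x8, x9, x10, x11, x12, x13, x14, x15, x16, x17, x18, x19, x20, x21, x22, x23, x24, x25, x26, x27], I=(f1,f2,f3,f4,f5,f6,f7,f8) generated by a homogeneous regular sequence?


codim=8, depth=dim(R/I)=27-8=19
Product=8*19=152


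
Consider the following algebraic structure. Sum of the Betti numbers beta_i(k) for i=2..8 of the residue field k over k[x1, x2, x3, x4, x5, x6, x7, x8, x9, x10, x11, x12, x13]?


Koszul resolution: beta_i(k)=C(n,i), n=13
C(13,2)=78, C(13,3)=286, C(13,4)=715, C(13,5)=1287, C(13,6)=1716, C(13,7)=1716, C(13,8)=1287
Sum=7085


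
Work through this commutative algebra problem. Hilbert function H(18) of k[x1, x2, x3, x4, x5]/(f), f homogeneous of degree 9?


C(22,4)-C(13,4)=7315-715=6600


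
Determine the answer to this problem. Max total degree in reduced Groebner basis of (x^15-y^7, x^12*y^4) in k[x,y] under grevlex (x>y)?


LT(f1)=x^15, LT(f2)=x^12y^4, lcm=x^15y^4
S(f1,f2) = y^4*f1 - x^3*f2 = -y^11
Reduced GB = {f1, f2, y^11}; degrees 15, 16, 11
Max = 16


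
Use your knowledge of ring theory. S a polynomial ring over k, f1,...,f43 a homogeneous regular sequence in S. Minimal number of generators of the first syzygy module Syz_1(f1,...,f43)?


Regular sequence => Koszul complex is the minimal free resolution.
Syz_1 minimally generated by Koszul relations f_i*e_j - f_j*e_i (i<j): mu(Syz_1) = beta_2 = C(m,2) = m(m-1)/2
m=43
43*42/2 = 903


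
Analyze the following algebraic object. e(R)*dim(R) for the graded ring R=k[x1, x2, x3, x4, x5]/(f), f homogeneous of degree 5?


e(R)=deg(f)=5, dim(R)=5-1=4
e*dim=5*4=20


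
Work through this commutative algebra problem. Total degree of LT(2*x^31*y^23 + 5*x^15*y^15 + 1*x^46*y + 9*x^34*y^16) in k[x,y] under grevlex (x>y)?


LT: 2*x^31*y^23
deg_x=31, deg_y=23
Total=31+23=54


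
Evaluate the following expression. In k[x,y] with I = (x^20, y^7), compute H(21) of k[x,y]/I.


k[x,y], I = (x^20, y^7), d = 21
Need i < 20 and d-i < 7.
Range: 15 <= i <= 19.
H(21) = 5


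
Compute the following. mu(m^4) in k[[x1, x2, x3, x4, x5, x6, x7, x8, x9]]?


C(n+d-1,d)=C(12,4)=495


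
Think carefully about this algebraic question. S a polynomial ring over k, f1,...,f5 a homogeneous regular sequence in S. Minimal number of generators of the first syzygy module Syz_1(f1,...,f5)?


Regular sequence => Koszul complex is the minimal free resolution.
Syz_1 minimally generated by Koszul relations f_i*e_j - f_j*e_i (i<j): mu(Syz_1) = beta_2 = C(m,2) = m(m-1)/2
m=5
5*4/2 = 10


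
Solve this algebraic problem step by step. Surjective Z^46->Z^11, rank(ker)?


rank(ker) = 46-11 = 35


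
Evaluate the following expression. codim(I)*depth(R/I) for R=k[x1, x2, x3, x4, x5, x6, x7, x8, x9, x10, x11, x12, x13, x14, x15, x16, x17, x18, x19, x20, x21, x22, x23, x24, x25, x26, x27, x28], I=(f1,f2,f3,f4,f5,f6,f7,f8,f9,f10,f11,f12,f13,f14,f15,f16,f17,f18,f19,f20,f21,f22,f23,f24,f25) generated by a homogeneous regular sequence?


codim=25, depth=dim(R/I)=28-25=3
Product=25*3=75


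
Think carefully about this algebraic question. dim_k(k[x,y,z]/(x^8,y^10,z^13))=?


Basis: x^iy^jz^k, i<8,j<10,k<13
8*10*13=1040


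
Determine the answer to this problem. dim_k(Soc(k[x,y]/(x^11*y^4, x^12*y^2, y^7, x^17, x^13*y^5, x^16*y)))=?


Socle = ann(m) = span of standard monomials u with x*u, y*u in I (staircase corners).
Redundant generators: x^13*y^5
Minimal generators: x^17, x^16*y, x^12*y^2, x^11*y^4, y^7
Corners: x^10y^6, x^11y^3, x^15y, x^16
Socle dim=4


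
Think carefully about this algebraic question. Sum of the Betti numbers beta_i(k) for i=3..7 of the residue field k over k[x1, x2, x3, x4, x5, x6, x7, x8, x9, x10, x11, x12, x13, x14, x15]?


Koszul resolution: beta_i(k)=C(n,i), n=15
C(15,3)=455, C(15,4)=1365, C(15,5)=3003, C(15,6)=5005, C(15,7)=6435
Sum=16263


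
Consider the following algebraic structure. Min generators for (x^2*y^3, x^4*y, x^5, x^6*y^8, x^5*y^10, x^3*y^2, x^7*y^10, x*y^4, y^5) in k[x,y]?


Remove redundant (divisible by others).
x^7*y^10 redundant.
x^6*y^8 redundant.
x^5*y^10 redundant.
Min: x^5, x^4*y, x^3*y^2, x^2*y^3, x*y^4, y^5
Count=6


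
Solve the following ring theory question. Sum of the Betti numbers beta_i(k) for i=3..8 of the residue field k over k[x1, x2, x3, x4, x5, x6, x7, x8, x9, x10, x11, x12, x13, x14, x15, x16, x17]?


Koszul resolution: beta_i(k)=C(n,i), n=17
C(17,3)=680, C(17,4)=2380, C(17,5)=6188, C(17,6)=12376, C(17,7)=19448, C(17,8)=24310
Sum=65382


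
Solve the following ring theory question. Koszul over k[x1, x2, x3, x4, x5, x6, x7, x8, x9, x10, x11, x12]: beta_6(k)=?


C(n,i)=C(12,6)=924


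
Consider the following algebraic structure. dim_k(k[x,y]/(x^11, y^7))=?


Basis: x^i*y^j, i<11, j<7
11*7=77


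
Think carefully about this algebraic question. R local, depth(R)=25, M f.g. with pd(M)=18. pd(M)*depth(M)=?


pd+depth=25
depth=25-18=7
pd*depth=18*7=126


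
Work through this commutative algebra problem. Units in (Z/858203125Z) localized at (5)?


Local ring = Z/390625Z.
phi(390625) = 5^7*(5-1) = 312500


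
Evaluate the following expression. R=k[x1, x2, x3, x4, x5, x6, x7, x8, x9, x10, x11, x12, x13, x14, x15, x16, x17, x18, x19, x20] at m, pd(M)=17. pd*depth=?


pd+depth=20
depth=20-17=3
pd*depth=17*3=51


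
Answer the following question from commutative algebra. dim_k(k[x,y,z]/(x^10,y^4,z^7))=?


Basis: x^iy^jz^k, i<10,j<4,k<7
10*4*7=280


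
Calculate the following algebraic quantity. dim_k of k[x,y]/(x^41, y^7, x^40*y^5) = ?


k[x,y]/I, I = (x^41, y^7, x^40*y^5)
Rect: 41x7=287. Corner: (41-40)x(7-5)=2.
dim = 287-2 = 285


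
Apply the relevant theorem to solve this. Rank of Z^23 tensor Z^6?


rank(M(x)N) = rank(M)*rank(N)
23*6 = 138


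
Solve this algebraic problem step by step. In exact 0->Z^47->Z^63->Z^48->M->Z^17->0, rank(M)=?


Alt sum=0:
(-1)^0*47 + (-1)^1*63 + (-1)^2*48 + (-1)^3*? + (-1)^4*17=0
rank(M)=49


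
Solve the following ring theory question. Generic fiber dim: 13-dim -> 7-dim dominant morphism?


dim(fiber)=dim(X)-dim(Y)=13-7=6


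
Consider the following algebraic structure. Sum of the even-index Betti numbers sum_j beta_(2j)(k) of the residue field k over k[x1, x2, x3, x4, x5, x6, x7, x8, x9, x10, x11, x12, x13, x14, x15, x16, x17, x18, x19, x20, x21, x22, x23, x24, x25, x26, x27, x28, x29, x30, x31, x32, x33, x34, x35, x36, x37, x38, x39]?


Koszul resolution: beta_i(k)=C(n,i), n=39
sum_even C(39,i) = 2^(n-1) = 2^38 = 274877906944


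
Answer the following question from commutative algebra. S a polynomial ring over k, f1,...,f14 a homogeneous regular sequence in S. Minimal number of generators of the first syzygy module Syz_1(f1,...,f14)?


Regular sequence => Koszul complex is the minimal free resolution.
Syz_1 minimally generated by Koszul relations f_i*e_j - f_j*e_i (i<j): mu(Syz_1) = beta_2 = C(m,2) = m(m-1)/2
m=14
14*13/2 = 91


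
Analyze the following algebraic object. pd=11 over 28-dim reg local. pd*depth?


pd+depth=28
depth=28-11=17
pd*depth=11*17=187


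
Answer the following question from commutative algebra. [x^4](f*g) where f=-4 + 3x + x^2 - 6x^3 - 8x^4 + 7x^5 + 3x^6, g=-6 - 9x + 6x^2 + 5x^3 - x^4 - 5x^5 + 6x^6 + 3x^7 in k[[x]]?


[x^4] = sum a_i*b_j, i+j=4
  -4*-1=4
  3*5=15
  1*6=6
  -6*-9=54
  -8*-6=48
Sum=127


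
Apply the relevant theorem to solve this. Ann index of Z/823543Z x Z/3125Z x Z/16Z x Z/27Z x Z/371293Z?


Exponent = lcm of the cyclic orders; pairwise coprime => product.
7^7*5^5*2^4*3^3*13^5=823543*3125*16*27*371293=412797263983650000


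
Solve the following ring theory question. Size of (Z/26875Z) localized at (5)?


5-primary part: 26875=5^4*43
Size=5^4=625


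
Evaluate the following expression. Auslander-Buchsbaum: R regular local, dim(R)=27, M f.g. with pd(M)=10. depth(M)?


pd+depth=depth(R)=27
depth=27-10=17


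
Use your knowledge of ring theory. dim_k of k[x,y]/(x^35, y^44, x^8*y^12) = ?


k[x,y]/I, I = (x^35, y^44, x^8*y^12)
Rect: 35x44=1540. Corner: (35-8)x(44-12)=864.
dim = 1540-864 = 676


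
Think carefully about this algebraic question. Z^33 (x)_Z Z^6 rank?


rank(M(x)N) = rank(M)*rank(N)
33*6 = 198


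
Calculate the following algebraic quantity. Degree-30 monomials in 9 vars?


C(d+n-1,n-1)=C(38,8)=48903492


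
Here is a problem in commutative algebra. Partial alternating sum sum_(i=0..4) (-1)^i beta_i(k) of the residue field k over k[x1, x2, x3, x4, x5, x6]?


Koszul resolution: beta_i(k)=C(n,i), n=6
sum_(i=0..p) (-1)^i C(n,i) = (-1)^p C(n-1,p)
(-1)^4*C(5,4) = (-1)^4*5 = 5


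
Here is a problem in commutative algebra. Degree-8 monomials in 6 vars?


C(d+n-1,n-1)=C(13,5)=1287


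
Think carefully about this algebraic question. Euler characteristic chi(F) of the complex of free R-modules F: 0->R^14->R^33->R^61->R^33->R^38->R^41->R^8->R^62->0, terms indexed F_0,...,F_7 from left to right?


chi = sum (-1)^i * rank:
(-1)^0*14=14
(-1)^1*33=-33
(-1)^2*61=61
(-1)^3*33=-33
(-1)^4*38=38
(-1)^5*41=-41
(-1)^6*8=8
(-1)^7*62=-62
chi=-48


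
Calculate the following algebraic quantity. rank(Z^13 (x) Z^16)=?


rank(M(x)N) = rank(M)*rank(N)
13*16 = 208


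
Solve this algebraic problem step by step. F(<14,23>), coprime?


gcd(14,23)=1 => F=ab-a-b=14*23-14-23=322-37=285


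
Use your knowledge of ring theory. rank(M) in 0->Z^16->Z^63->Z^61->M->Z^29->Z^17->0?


Alt sum=0:
(-1)^0*16 + (-1)^1*63 + (-1)^2*61 + (-1)^3*? + (-1)^4*29 + (-1)^5*17=0
rank(M)=26


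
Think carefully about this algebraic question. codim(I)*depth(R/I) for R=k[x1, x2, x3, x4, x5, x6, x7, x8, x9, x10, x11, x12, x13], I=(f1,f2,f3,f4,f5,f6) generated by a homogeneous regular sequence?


codim=6, depth=dim(R/I)=13-6=7
Product=6*7=42


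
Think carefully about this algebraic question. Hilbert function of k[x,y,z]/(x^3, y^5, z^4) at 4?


Need i<3, j<5, k<4 with i+j+k=4.
For each i, j ranges over max(0,4-i-3)..min(4,4-i):
  i=0: j in [1,4] -> 4
  i=1: j in [0,3] -> 4
  i=2: j in [0,2] -> 3
H(4) = 4+4+3 = 11


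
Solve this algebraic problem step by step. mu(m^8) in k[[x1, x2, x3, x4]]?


C(n+d-1,d)=C(11,8)=165


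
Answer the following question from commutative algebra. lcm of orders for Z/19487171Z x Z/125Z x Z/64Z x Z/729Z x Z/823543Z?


Exponent = lcm of the cyclic orders; pairwise coprime => product.
11^7*5^3*2^6*3^6*7^7=19487171*125*64*729*823543=93594987692286696000


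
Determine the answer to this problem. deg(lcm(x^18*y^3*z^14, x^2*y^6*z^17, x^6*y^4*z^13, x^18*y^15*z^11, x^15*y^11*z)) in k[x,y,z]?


lcm = componentwise max:
x: max(18,2,6,18,15)=18
y: max(3,6,4,15,11)=15
z: max(14,17,13,11,1)=17
Total=18+15+17=50


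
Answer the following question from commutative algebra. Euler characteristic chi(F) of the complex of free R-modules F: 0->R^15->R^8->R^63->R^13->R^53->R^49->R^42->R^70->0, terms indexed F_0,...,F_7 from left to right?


chi = sum (-1)^i * rank:
(-1)^0*15=15
(-1)^1*8=-8
(-1)^2*63=63
(-1)^3*13=-13
(-1)^4*53=53
(-1)^5*49=-49
(-1)^6*42=42
(-1)^7*70=-70
chi=33


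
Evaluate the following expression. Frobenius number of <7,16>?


gcd(7,16)=1 => F=ab-a-b=7*16-7-16=112-23=89


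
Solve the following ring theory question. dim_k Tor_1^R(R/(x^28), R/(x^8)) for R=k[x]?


Tor_1(R/I,R/J)=(I cap J)/IJ=(x^28)/(x^36)
dim=36-28=min(28,8)=8


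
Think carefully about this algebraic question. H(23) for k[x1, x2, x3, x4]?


C(d+n-1,n-1)=C(26,3)=2600


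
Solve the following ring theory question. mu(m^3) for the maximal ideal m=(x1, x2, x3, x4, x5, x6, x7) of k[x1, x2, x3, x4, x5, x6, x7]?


Graded Nakayama: mu(m^d) = dim_k (m^d/m^(d+1)) = #degree-3 monomials in 7 vars
C(n+d-1,d)=C(9,3)=84


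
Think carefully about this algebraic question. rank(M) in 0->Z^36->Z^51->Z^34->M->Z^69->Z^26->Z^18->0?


Alt sum=0:
(-1)^0*36 + (-1)^1*51 + (-1)^2*34 + (-1)^3*? + (-1)^4*69 + (-1)^5*26 + (-1)^6*18=0
rank(M)=80


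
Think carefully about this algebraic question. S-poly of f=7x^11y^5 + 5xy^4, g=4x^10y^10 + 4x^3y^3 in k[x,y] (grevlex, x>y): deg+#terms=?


LT(f)=7x^11y^5, LT(g)=4x^10y^10
lcm(LM)=x^11y^10
S(f,g) (scaled by 28 to clear denominators) = 4y^5*f - 7x*g = 20xy^9 - 28x^4y^3
2 terms, deg 10.
10+2=12


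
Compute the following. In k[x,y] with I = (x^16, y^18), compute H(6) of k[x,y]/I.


k[x,y], I = (x^16, y^18), d = 6
Need i < 16 and d-i < 18.
Range: 0 <= i <= 6.
H(6) = 7


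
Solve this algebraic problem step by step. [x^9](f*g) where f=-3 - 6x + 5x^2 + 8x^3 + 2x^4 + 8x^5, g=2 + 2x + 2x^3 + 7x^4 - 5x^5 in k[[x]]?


[x^9] = sum a_i*b_j, i+j=9
  2*-5=-10
  8*7=56
Sum=46


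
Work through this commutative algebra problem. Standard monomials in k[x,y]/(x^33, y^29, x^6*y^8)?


k[x,y]/I, I = (x^33, y^29, x^6*y^8)
Rect: 33x29=957. Corner: (33-6)x(29-8)=567.
dim = 957-567 = 390


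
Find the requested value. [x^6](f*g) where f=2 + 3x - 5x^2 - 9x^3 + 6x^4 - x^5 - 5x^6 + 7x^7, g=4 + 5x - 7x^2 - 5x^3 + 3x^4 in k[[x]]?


[x^6] = sum a_i*b_j, i+j=6
  -5*3=-15
  -9*-5=45
  6*-7=-42
  -1*5=-5
  -5*4=-20
Sum=-37


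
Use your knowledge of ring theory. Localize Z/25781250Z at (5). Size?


5-primary part: 25781250=5^8*66
Size=5^8=390625


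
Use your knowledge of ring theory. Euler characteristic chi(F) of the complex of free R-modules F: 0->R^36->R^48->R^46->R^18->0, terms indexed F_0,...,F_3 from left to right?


chi = sum (-1)^i * rank:
(-1)^0*36=36
(-1)^1*48=-48
(-1)^2*46=46
(-1)^3*18=-18
chi=16


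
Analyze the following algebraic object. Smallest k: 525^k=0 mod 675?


525^k mod 675:
k=1: 525
k=2: 225
k=3: 0
First zero at k = 3


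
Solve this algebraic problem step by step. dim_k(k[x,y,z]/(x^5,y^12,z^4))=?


Basis: x^iy^jz^k, i<5,j<12,k<4
5*12*4=240


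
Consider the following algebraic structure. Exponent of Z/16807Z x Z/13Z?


Exponent = lcm of the cyclic orders; pairwise coprime => product.
7^5*13^1=16807*13=218491


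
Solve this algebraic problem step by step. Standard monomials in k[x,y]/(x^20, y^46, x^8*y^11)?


k[x,y]/I, I = (x^20, y^46, x^8*y^11)
Rect: 20x46=920. Corner: (20-8)x(46-11)=420.
dim = 920-420 = 500


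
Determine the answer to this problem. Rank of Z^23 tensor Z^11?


rank(M(x)N) = rank(M)*rank(N)
23*11 = 253


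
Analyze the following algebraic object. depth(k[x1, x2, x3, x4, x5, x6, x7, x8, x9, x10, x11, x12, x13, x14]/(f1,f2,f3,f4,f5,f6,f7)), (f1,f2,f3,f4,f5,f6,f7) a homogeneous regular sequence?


depth(R)=14
depth(R/I)=14-7=7


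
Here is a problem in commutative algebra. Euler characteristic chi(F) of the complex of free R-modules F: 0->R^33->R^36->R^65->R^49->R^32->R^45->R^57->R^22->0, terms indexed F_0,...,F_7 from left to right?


chi = sum (-1)^i * rank:
(-1)^0*33=33
(-1)^1*36=-36
(-1)^2*65=65
(-1)^3*49=-49
(-1)^4*32=32
(-1)^5*45=-45
(-1)^6*57=57
(-1)^7*22=-22
chi=35


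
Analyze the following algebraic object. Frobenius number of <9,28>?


gcd(9,28)=1 => F=ab-a-b=9*28-9-28=252-37=215


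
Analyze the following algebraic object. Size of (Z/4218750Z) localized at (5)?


5-primary part: 4218750=5^7*54
Size=5^7=78125


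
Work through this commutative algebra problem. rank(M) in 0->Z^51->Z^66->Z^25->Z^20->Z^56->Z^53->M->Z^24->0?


Alt sum=0:
(-1)^0*51 + (-1)^1*66 + (-1)^2*25 + (-1)^3*20 + (-1)^4*56 + (-1)^5*53 + (-1)^6*? + (-1)^7*24=0
rank(M)=31


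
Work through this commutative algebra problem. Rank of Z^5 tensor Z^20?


rank(M(x)N) = rank(M)*rank(N)
5*20 = 100
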